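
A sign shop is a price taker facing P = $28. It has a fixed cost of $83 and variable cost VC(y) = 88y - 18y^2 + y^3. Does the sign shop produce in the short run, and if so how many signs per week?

Strip out fixed cost: VC = 88y - 18y^2 + y^3. Then AVC = 88 - 18y + y^2 and MC = 88 - 36y + 3y^2.
The AVC parabola has its vertex at y = 18/2 = 9, where AVC = 88 - 18·9 + 9^2 = $7.
Because $28 ≥ $7, revenue can cover variable cost; the firm operates.
P = MC gives 60 - 36y + 3y^2 = 0, with roots 2 and 10. Take the larger (rising MC): y* = 10.
Check: AVC at y = 10 is $8 ≤ P, so revenue covers variable cost.
Profit = P·y − TC = 28·10 − 163 = $117.

Produce at y = 10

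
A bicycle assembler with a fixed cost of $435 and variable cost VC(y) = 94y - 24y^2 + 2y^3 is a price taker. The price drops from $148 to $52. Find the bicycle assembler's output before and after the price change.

MC = 94 - 48y + 6y^2; the shutdown threshold is min AVC = $22 (at y = 6).
With P = $148 above the shutdown price, P = MC gives y = 9.
At P = $52 ≥ min AVC, set P = MC: y = 7. The firm stays open but cuts output.

Output falls from 9 to 7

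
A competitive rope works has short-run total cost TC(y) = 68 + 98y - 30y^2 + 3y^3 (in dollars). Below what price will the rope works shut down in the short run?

The shutdown price is the minimum of AVC. VC = 98y - 30y^2 + 3y^3, so AVC = 98 - 30y + 3y^2.
At the minimum of AVC, MC = AVC. MC = 98 - 60y + 9y^2; setting MC = AVC gives 6y^2 - 30y = 0, so y = 5. min AVC = 23.
The firm shuts down for any P below $23.

$23 per unit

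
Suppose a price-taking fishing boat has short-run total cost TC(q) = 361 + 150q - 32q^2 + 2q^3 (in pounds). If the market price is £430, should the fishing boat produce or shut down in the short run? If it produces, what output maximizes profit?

Produce at q = 14

From TC, MC = TC'(q) = 150 - 64q + 6q^2 and AVC = VC/q = 150 - 32q + 2q^2.
AVC is minimized where dAVC/dq = -32 + 4q = 0, at q = 8; min AVC = 150 - 32·8 + 2·8^2 = £22.
Since P = £430 ≥ min AVC = £22, price covers variable cost and the firm should produce.
Solving P = MC: -280 - 64q + 6q^2 = 0 ⇒ q = -10/3 or 14. On the upward-sloping branch, q* = 14.
Check: AVC at q = 14 is £94 ≤ P, so revenue covers variable cost.
Profit = P·q − TC = 430·14 − 1677 = £4343.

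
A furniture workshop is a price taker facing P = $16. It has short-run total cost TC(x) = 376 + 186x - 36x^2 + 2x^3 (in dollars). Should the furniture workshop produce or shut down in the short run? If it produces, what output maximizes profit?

Strip out fixed cost: VC = 186x - 36x^2 + 2x^3. Then AVC = 186 - 36x + 2x^2 and MC = 186 - 72x + 6x^2.
The AVC parabola has its vertex at x = 36/4 = 9, where AVC = 186 - 36·9 + 2·9^2 = $24.
P = $16 lies below min AVC = $24; no output level covers variable cost.
Best response: produce nothing and absorb the $376 fixed cost.

Shut down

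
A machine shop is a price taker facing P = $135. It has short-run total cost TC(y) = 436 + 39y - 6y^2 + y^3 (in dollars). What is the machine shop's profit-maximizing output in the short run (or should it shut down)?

Produce at y = 8

From TC, MC = TC'(y) = 39 - 12y + 3y^2 and AVC = VC/y = 39 - 6y + y^2.
The AVC parabola has its vertex at y = 6/2 = 3, where AVC = 39 - 6·3 + 3^2 = $30.
P = $135 exceeds min AVC = $30, so the firm stays open.
Set P = MC: 135 = 39 - 12y + 3y^2 → -96 - 12y + 3y^2 = 0. The roots are y = -4 and y = 8; the profit-maximizing output is on the rising part of MC, so y* = 8.
Check: AVC at y = 8 is $55 ≤ P, so revenue covers variable cost.
Profit = P·y − TC = 135·8 − 876 = $204.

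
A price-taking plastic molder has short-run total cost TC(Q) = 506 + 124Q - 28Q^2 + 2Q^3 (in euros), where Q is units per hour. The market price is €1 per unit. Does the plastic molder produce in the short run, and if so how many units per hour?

Strip out fixed cost: VC = 124Q - 28Q^2 + 2Q^3. Then AVC = 124 - 28Q + 2Q^2 and MC = 124 - 56Q + 6Q^2.
AVC hits its minimum where MC = AVC, at Q = 7, giving min AVC = 124 - 28·7 + 2·7^2 = €26.
With P < min AVC (€1 < €26), every unit sold adds to the loss.
The firm minimizes its loss by shutting down and losing only its fixed cost of €506.

Shut down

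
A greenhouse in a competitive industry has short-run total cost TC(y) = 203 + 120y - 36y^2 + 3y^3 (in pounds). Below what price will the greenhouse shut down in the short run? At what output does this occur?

The firm shuts down when price falls below the minimum of average variable cost. AVC = VC/y = 120 - 36y + 3y^2.
dAVC/dy = -36 + 6y = 0 gives y = 6. min AVC = 120 - 36·6 + 3·6^2 = 12.
So the shutdown price is £12.

£12 per unit, at y = 6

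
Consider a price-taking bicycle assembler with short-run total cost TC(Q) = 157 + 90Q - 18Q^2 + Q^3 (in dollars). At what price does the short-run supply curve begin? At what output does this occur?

$9 per unit, at Q = 9

The shutdown price is the minimum of AVC. VC = 90Q - 18Q^2 + Q^3, so AVC = 90 - 18Q + Q^2.
At the minimum of AVC, MC = AVC. MC = 90 - 36Q + 3Q^2; setting MC = AVC gives 2Q^2 - 18Q = 0, so Q = 9. min AVC = 9.
So the shutdown price is $9.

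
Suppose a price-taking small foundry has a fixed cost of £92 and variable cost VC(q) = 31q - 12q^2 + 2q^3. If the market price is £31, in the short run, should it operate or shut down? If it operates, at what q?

Produce at q = 4

Variable cost is VC = 31q - 12q^2 + 2q^3, so AVC = VC/q = 31 - 12q + 2q^2 and MC = dTC/dq = 31 - 24q + 6q^2.
The AVC parabola has its vertex at q = 12/4 = 3, where AVC = 31 - 12·3 + 2·3^2 = £13.
P = £31 exceeds min AVC = £13, so the firm stays open.
Set P = MC: 31 = 31 - 24q + 6q^2 → -24q + 6q^2 = 0. The roots are q = 0 and q = 4; the profit-maximizing output is on the rising part of MC, so q* = 4.
Check: AVC at q = 4 is £15 ≤ P, so revenue covers variable cost.
Profit = P·q − TC = 31·4 − 152 = -£28, a loss, but smaller than the £92 fixed cost the firm would lose by shutting down.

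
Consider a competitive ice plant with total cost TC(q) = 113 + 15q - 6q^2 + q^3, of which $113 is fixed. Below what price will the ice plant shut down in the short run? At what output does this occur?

The firm shuts down when price falls below the minimum of average variable cost. AVC = VC/q = 15 - 6q + q^2.
At the minimum of AVC, MC = AVC. MC = 15 - 12q + 3q^2; setting MC = AVC gives 2q^2 - 6q = 0, so q = 3. min AVC = 6.
For P < $6 the firm produces nothing.

$6 per unit, at q = 3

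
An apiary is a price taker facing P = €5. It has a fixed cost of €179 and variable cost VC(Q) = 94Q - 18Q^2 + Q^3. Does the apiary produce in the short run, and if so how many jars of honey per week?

Shut down

Variable cost is VC = 94Q - 18Q^2 + Q^3, so AVC = VC/Q = 94 - 18Q + Q^2 and MC = dTC/dQ = 94 - 36Q + 3Q^2.
AVC is minimized where dAVC/dQ = -18 + 2Q = 0, at Q = 9; min AVC = 94 - 18·9 + 9^2 = €13.
P = €5 lies below min AVC = €13; no output level covers variable cost.
Best response: produce nothing and absorb the €179 fixed cost.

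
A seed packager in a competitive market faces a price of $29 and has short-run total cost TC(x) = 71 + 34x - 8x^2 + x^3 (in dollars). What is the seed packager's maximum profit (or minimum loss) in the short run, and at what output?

AVC = 34 - 8x + x^2; min AVC = $18 at x = 4. Since P = $29 ≥ min AVC, the firm produces.
With MC = 34 - 16x + 3x^2, P = MC on the upward-sloping part at x* = 5.
TR = 29·5 = 145. TC = 71 + 95 = 166. Profit = 145 − 166 = -$21.
Shutting down would mean losing the fixed cost of $71, so operating at a loss of $21 is better by $50.

Profit = -$21 at x = 5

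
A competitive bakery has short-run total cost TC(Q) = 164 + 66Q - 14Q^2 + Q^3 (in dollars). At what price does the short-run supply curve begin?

$17 per unit

The firm shuts down when price falls below the minimum of average variable cost. AVC = VC/Q = 66 - 14Q + Q^2.
dAVC/dQ = -14 + 2Q = 0 gives Q = 7. min AVC = 66 - 14·7 + 7^2 = 17.
For P < $17 the firm produces nothing.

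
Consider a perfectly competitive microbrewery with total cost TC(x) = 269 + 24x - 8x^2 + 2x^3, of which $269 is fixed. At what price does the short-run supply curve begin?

The shutdown price is the minimum of AVC. VC = 24x - 8x^2 + 2x^3, so AVC = 24 - 8x + 2x^2.
dAVC/dx = -8 + 4x = 0 gives x = 2. min AVC = 24 - 8·2 + 2·2^2 = 16.
The firm shuts down for any P below $16.

$16 per unit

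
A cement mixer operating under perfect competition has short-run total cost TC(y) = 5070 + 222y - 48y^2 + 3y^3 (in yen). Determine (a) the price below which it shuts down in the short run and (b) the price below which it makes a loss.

Shutdown price = ¥30; break-even price = ¥495

AVC = 222 - 48y + 3y^2; minimized at y = 8, giving min AVC = ¥30. That is the shutdown price.
ATC = 5070/y + 222 - 48y + 3y^2. Setting dATC/dy = −5070/y^2 − 48 + 6y = 0 gives y = 13 (since 6·13^3 − 48·13^2 = 5070).
min ATC = 5070/13 + 222 − 48·13 + 3·13^2 = ¥495. That is the break-even price.
Between these two prices the firm operates at a loss; above ¥495 it earns a profit.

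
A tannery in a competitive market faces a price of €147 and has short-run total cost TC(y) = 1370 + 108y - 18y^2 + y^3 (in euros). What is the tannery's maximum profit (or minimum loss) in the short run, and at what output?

Profit = -€18 at y = 13

AVC = 108 - 18y + y^2; min AVC = €27 at y = 9. Since P = €147 ≥ min AVC, the firm produces.
With MC = 108 - 36y + 3y^2, P = MC on the upward-sloping part at y* = 13.
TR = 147·13 = 1911. TC = 1370 + 559 = 1929. Profit = 1911 − 1929 = -€18.
That loss of €18 beats the €1370 the firm would lose by shutting down; producing recovers €1352 of fixed cost.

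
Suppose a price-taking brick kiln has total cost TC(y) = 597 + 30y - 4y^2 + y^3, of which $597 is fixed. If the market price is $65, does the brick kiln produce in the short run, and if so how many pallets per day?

Produce at y = 5

Strip out fixed cost: VC = 30y - 4y^2 + y^3. Then AVC = 30 - 4y + y^2 and MC = 30 - 8y + 3y^2.
The AVC parabola has its vertex at y = 4/2 = 2, where AVC = 30 - 4·2 + 2^2 = $26.
Because $65 ≥ $26, revenue can cover variable cost; the firm operates.
Set P = MC: 65 = 30 - 8y + 3y^2 → -35 - 8y + 3y^2 = 0. The roots are y = -7/3 and y = 5; the profit-maximizing output is on the rising part of MC, so y* = 5.
Check: AVC at y = 5 is $35 ≤ P, so revenue covers variable cost.
Profit = P·y − TC = 65·5 − 772 = -$447, a loss, but smaller than the $597 fixed cost the firm would lose by shutting down.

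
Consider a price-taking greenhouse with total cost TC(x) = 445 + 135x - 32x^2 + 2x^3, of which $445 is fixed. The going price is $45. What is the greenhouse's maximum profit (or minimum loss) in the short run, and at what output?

Profit = -$121 at x = 9

AVC = 135 - 32x + 2x^2 has its minimum $7 at x = 8; price $45 clears that bar, so the firm operates.
With MC = 135 - 64x + 6x^2, P = MC on the upward-sloping part at x* = 9.
TR = 45·9 = 405. TC = 445 + 81 = 526. Profit = 405 − 526 = -$121.
Shutting down would mean losing the fixed cost of $445, so operating at a loss of $121 is better by $324.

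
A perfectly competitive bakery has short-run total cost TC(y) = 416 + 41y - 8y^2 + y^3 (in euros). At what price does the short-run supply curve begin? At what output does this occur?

The firm shuts down when price falls below the minimum of average variable cost. AVC = VC/y = 41 - 8y + y^2.
At the minimum of AVC, MC = AVC. MC = 41 - 16y + 3y^2; setting MC = AVC gives 2y^2 - 8y = 0, so y = 4. min AVC = 25.
For P < €25 the firm produces nothing.

€25 per unit, at y = 4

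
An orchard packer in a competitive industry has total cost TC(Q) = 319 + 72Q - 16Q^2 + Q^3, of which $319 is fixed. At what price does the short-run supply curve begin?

$8 per unit

The firm shuts down when price falls below the minimum of average variable cost. AVC = VC/Q = 72 - 16Q + Q^2.
dAVC/dQ = -16 + 2Q = 0 gives Q = 8. min AVC = 72 - 16·8 + 8^2 = 8.
The firm shuts down for any P below $8.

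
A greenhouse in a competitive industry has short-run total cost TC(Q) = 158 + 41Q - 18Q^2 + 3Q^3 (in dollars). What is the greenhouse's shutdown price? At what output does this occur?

$14 per unit, at Q = 3

The firm shuts down when price falls below the minimum of average variable cost. AVC = VC/Q = 41 - 18Q + 3Q^2.
dAVC/dQ = -18 + 6Q = 0 gives Q = 3. min AVC = 41 - 18·3 + 3·3^2 = 14.
The firm shuts down for any P below $14.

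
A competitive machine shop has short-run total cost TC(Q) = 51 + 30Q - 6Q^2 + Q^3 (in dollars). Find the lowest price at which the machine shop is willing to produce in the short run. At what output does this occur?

$21 per unit, at Q = 3

Short-run supply begins at min AVC. From VC = 30Q - 6Q^2 + Q^3, AVC = 30 - 6Q + Q^2.
dAVC/dQ = -6 + 2Q = 0 gives Q = 3. min AVC = 30 - 6·3 + 3^2 = 21.
For P < $21 the firm produces nothing.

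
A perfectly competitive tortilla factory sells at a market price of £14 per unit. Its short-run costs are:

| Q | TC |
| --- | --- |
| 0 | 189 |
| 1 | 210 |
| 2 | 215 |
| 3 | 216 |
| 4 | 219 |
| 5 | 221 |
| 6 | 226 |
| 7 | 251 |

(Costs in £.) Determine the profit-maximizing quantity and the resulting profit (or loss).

Profit at each row (π = 14Q − TC): Q=0: -189; Q=1: -196; Q=2: -187; Q=3: -174; Q=4: -163; Q=5: -151; Q=6: -142; Q=7: -153.
Profit is maximized at Q = 6. AVC there is 37/6 = £6.17 ≤ P, so producing beats shutting down (which would give -£189).

Q = 6; profit = -£142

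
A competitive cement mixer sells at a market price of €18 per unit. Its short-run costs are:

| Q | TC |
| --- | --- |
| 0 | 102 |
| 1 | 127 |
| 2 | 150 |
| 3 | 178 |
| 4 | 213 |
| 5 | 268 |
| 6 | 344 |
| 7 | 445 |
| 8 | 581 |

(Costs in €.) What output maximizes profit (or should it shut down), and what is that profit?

Q = 0 (shut down); profit = -€102

Compute π = P·Q − TC at each output: Q=0: -102; Q=1: -109; Q=2: -114; Q=3: -124; Q=4: -141; Q=5: -178; Q=6: -236; Q=7: -319; Q=8: -437.
Profit is highest at Q = 0. Equivalently, the lowest AVC in the table is 48/2 ≈ €24 at Q = 2, and P = €18 falls below it — price never covers variable cost, so the firm shuts down and loses only its fixed cost.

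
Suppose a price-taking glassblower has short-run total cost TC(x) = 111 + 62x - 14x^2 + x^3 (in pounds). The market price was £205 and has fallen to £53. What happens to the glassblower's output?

MC = 62 - 28x + 3x^2; the shutdown threshold is min AVC = £13 (at x = 7).
At P = £205 ≥ min AVC, set P = MC on the rising branch: x = 13.
At P = £53 ≥ min AVC, set P = MC: x = 9. The firm stays open but cuts output.

Output falls from 13 to 9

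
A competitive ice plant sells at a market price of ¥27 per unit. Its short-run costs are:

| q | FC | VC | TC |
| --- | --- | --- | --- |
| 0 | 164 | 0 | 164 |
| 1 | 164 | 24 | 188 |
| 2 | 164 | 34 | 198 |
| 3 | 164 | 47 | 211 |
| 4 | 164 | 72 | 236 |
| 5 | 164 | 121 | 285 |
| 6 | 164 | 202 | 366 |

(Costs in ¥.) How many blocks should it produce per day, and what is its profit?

Profit at each row (π = 27q − TC): q=0: -164; q=1: -161; q=2: -144; q=3: -130; q=4: -128; q=5: -150; q=6: -204.
Profit is maximized at q = 4. AVC there is 72/4 = ¥18 ≤ P, so producing beats shutting down (which would give -¥164).

q = 4; profit = -¥128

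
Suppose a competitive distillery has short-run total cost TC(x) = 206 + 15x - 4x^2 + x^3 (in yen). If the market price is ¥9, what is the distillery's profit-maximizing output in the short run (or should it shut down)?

From TC, MC = TC'(x) = 15 - 8x + 3x^2 and AVC = VC/x = 15 - 4x + x^2.
AVC is minimized where dAVC/dx = -4 + 2x = 0, at x = 2; min AVC = 15 - 4·2 + 2^2 = ¥11.
P = ¥9 lies below min AVC = ¥11; no output level covers variable cost.
The firm minimizes its loss by shutting down and losing only its fixed cost of ¥206.

Shut down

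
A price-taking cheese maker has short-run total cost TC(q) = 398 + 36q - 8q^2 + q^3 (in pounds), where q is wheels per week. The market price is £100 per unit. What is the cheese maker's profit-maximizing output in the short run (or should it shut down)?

Variable cost is VC = 36q - 8q^2 + q^3, so AVC = VC/q = 36 - 8q + q^2 and MC = dTC/dq = 36 - 16q + 3q^2.
AVC is minimized where dAVC/dq = -8 + 2q = 0, at q = 4; min AVC = 36 - 8·4 + 4^2 = £20.
P = £100 exceeds min AVC = £20, so the firm stays open.
Solving P = MC: -64 - 16q + 3q^2 = 0 ⇒ q = -8/3 or 8. On the upward-sloping branch, q* = 8.
Check: AVC at q = 8 is £36 ≤ P, so revenue covers variable cost.
Profit = P·q − TC = 100·8 − 686 = £114.

Produce at q = 8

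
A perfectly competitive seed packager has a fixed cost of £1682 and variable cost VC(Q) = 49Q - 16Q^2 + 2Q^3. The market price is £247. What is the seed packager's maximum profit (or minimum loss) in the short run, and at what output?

AVC = 49 - 16Q + 2Q^2 has its minimum £17 at Q = 4; price £247 clears that bar, so the firm operates.
MC = 49 - 32Q + 6Q^2. Setting P = MC and taking the root on the rising branch gives Q* = 9.
TR = 247·9 = 2223. TC = 1682 + 603 = 2285. Profit = 2223 − 2285 = -£62.
By producing, the firm covers all variable cost plus £1620 of fixed cost; shutting down would lose the full £1682.

Profit = -£62 at Q = 9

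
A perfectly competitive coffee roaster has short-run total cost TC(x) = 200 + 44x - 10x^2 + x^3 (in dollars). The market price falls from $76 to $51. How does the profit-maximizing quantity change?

Output falls from 8 to 7

MC = 44 - 20x + 3x^2; the shutdown threshold is min AVC = $19 (at x = 5).
With P = $76 above the shutdown price, P = MC gives x = 8.
At P = $51 ≥ min AVC, set P = MC: x = 7. The firm stays open but cuts output.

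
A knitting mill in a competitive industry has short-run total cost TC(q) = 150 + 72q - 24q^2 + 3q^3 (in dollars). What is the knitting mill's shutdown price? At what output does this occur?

The shutdown price is the minimum of AVC. VC = 72q - 24q^2 + 3q^3, so AVC = 72 - 24q + 3q^2.
At the minimum of AVC, MC = AVC. MC = 72 - 48q + 9q^2; setting MC = AVC gives 6q^2 - 24q = 0, so q = 4. min AVC = 24.
So the shutdown price is $24.

$24 per unit, at q = 4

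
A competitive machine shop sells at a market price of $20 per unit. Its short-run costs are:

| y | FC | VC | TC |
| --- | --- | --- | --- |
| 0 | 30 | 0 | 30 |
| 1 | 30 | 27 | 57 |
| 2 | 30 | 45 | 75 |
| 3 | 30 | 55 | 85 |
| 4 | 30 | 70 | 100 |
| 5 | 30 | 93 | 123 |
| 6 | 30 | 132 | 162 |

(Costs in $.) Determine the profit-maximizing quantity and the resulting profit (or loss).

y = 4; profit = -$20

Profit at each row (π = 20y − TC): y=0: -30; y=1: -37; y=2: -35; y=3: -25; y=4: -20; y=5: -23; y=6: -42.
Profit is maximized at y = 4. AVC there is 70/4 = $17.50 ≤ P, so producing beats shutting down (which would give -$30).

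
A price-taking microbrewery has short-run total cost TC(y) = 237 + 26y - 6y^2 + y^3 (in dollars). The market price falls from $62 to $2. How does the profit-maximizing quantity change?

Output falls from 6 to 0 (the firm shuts down)

AVC = 26 - 6y + y^2, minimized at y = 3 where min AVC = $17. MC = 26 - 12y + 3y^2.
With P = $62 above the shutdown price, P = MC gives y = 6.
At P = $2 < min AVC = $17, price no longer covers variable cost at any output, so the firm shuts down: y = 0.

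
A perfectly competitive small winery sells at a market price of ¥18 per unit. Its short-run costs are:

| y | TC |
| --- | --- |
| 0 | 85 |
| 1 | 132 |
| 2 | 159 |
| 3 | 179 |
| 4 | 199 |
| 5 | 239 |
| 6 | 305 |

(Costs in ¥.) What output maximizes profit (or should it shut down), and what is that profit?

y = 0 (shut down); profit = -¥85

Profit at each row (π = 18y − TC): y=0: -85; y=1: -114; y=2: -123; y=3: -125; y=4: -127; y=5: -149; y=6: -197.
Profit is highest at y = 0. Equivalently, the lowest AVC in the table is 114/4 ≈ ¥28.50 at y = 4, and P = ¥18 falls below it — price never covers variable cost, so the firm shuts down and loses only its fixed cost.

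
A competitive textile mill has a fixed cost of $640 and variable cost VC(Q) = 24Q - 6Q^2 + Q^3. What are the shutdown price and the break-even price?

AVC = 24 - 6Q + Q^2; minimized at Q = 3, giving min AVC = $15. That is the shutdown price.
ATC = 640/Q + 24 - 6Q + Q^2. Setting dATC/dQ = −640/Q^2 − 6 + 2Q = 0 gives Q = 8 (since 2·8^3 − 6·8^2 = 640).
min ATC = 640/8 + 24 − 6·8 + 8^2 = $120. That is the break-even price.
For $15 ≤ P < $120 the firm produces at a loss; below $15 it shuts down.

Shutdown price = $15; break-even price = $120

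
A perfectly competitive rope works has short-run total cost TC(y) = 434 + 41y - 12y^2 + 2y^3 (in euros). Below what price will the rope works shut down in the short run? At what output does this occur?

€23 per unit, at y = 3

The shutdown price is the minimum of AVC. VC = 41y - 12y^2 + 2y^3, so AVC = 41 - 12y + 2y^2.
At the minimum of AVC, MC = AVC. MC = 41 - 24y + 6y^2; setting MC = AVC gives 4y^2 - 12y = 0, so y = 3. min AVC = 23.
For P < €23 the firm produces nothing.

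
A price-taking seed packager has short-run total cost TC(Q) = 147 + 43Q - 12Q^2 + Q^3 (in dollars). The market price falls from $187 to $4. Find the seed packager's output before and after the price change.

Output falls from 12 to 0 (the firm shuts down)

AVC = 43 - 12Q + Q^2, minimized at Q = 6 where min AVC = $7. MC = 43 - 24Q + 3Q^2.
At P = $187 ≥ min AVC, set P = MC on the rising branch: Q = 12.
At P = $4 < min AVC = $7, price no longer covers variable cost at any output, so the firm shuts down: Q = 0.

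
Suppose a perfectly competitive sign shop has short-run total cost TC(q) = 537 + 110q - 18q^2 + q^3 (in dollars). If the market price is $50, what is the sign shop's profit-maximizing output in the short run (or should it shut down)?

Variable cost is VC = 110q - 18q^2 + q^3, so AVC = VC/q = 110 - 18q + q^2 and MC = dTC/dq = 110 - 36q + 3q^2.
AVC is minimized where dAVC/dq = -18 + 2q = 0, at q = 9; min AVC = 110 - 18·9 + 9^2 = $29.
Because $50 ≥ $29, revenue can cover variable cost; the firm operates.
Set P = MC: 50 = 110 - 36q + 3q^2 → 60 - 36q + 3q^2 = 0. The roots are q = 2 and q = 10; the profit-maximizing output is on the rising part of MC, so q* = 10.
Check: AVC at q = 10 is $30 ≤ P, so revenue covers variable cost.
Profit = P·q − TC = 50·10 − 837 = -$337, a loss, but smaller than the $537 fixed cost the firm would lose by shutting down.

Produce at q = 10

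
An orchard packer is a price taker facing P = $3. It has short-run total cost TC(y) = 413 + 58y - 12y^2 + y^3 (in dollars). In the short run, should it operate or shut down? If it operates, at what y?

From TC, MC = TC'(y) = 58 - 24y + 3y^2 and AVC = VC/y = 58 - 12y + y^2.
The AVC parabola has its vertex at y = 12/2 = 6, where AVC = 58 - 12·6 + 6^2 = $22.
Since P = $3 < min AVC = $22, price fails to cover variable cost at any output.
Shutting down limits the loss to fixed cost, $413.

Shut down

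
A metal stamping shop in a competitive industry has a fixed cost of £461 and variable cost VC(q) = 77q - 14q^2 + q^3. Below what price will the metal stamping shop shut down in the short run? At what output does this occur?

Short-run supply begins at min AVC. From VC = 77q - 14q^2 + q^3, AVC = 77 - 14q + q^2.
dAVC/dq = -14 + 2q = 0 gives q = 7. min AVC = 77 - 14·7 + 7^2 = 28.
So the shutdown price is £28.

£28 per unit, at q = 7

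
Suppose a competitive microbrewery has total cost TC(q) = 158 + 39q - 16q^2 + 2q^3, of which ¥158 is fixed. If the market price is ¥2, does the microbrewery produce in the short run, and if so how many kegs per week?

Shut down

Strip out fixed cost: VC = 39q - 16q^2 + 2q^3. Then AVC = 39 - 16q + 2q^2 and MC = 39 - 32q + 6q^2.
AVC is minimized where dAVC/dq = -16 + 4q = 0, at q = 4; min AVC = 39 - 16·4 + 2·4^2 = ¥7.
Since P = ¥2 < min AVC = ¥7, price fails to cover variable cost at any output.
Best response: produce nothing and absorb the ¥158 fixed cost.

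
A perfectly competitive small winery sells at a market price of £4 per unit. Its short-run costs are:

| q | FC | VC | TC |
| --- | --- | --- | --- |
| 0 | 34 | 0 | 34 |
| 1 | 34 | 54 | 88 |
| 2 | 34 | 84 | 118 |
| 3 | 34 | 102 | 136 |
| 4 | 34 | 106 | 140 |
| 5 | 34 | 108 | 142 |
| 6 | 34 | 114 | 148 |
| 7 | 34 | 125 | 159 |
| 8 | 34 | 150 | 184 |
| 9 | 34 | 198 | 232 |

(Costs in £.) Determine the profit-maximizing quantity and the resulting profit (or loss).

Tabulate TR − TC: q=0: -34; q=1: -84; q=2: -110; q=3: -124; q=4: -124; q=5: -122; q=6: -124; q=7: -131; q=8: -152; q=9: -196.
Profit is highest at q = 0. Equivalently, the lowest AVC in the table is 125/7 ≈ £17.86 at q = 7, and P = £4 falls below it — price never covers variable cost, so the firm shuts down and loses only its fixed cost.

q = 0 (shut down); profit = -£34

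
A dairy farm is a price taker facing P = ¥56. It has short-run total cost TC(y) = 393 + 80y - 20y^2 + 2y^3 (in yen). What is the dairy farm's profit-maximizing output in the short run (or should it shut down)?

Strip out fixed cost: VC = 80y - 20y^2 + 2y^3. Then AVC = 80 - 20y + 2y^2 and MC = 80 - 40y + 6y^2.
AVC hits its minimum where MC = AVC, at y = 5, giving min AVC = 80 - 20·5 + 2·5^2 = ¥30.
Because ¥56 ≥ ¥30, revenue can cover variable cost; the firm operates.
P = MC gives 24 - 40y + 6y^2 = 0, with roots 2/3 and 6. Take the larger (rising MC): y* = 6.
Check: AVC at y = 6 is ¥32 ≤ P, so revenue covers variable cost.
Profit = P·y − TC = 56·6 − 585 = -¥249, a loss, but smaller than the ¥393 fixed cost the firm would lose by shutting down.

Produce at y = 6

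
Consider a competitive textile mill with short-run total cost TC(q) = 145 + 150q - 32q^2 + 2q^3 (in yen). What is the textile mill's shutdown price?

¥22 per unit

The firm shuts down when price falls below the minimum of average variable cost. AVC = VC/q = 150 - 32q + 2q^2.
dAVC/dq = -32 + 4q = 0 gives q = 8. min AVC = 150 - 32·8 + 2·8^2 = 22.
For P < ¥22 the firm produces nothing.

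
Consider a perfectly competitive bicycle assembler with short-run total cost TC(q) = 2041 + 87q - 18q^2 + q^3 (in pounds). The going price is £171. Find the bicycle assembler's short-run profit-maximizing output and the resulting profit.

Profit = -£81 at q = 14

AVC = 87 - 18q + q^2; min AVC = £6 at q = 9. Since P = £171 ≥ min AVC, the firm produces.
With MC = 87 - 36q + 3q^2, P = MC on the upward-sloping part at q* = 14.
TR = 171·14 = 2394. TC = 2041 + 434 = 2475. Profit = 2394 − 2475 = -£81.
Shutting down would mean losing the fixed cost of £2041, so operating at a loss of £81 is better by £1960.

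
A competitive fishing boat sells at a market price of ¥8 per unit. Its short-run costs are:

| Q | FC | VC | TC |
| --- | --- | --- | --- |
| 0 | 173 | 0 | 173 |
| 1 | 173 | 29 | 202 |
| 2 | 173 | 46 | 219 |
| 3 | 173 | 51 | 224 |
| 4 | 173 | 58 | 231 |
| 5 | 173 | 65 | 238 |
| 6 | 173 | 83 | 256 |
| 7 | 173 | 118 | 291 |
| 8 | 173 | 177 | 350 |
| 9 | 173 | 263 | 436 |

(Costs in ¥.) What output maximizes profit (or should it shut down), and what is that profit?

Tabulate TR − TC: Q=0: -173; Q=1: -194; Q=2: -203; Q=3: -200; Q=4: -199; Q=5: -198; Q=6: -208; Q=7: -235; Q=8: -286; Q=9: -364.
Profit is highest at Q = 0. Equivalently, the lowest AVC in the table is 65/5 ≈ ¥13 at Q = 5, and P = ¥8 falls below it — price never covers variable cost, so the firm shuts down and loses only its fixed cost.

Q = 0 (shut down); profit = -¥173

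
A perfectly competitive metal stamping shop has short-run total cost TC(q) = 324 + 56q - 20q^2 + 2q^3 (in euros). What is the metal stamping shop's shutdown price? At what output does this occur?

The shutdown price is the minimum of AVC. VC = 56q - 20q^2 + 2q^3, so AVC = 56 - 20q + 2q^2.
At the minimum of AVC, MC = AVC. MC = 56 - 40q + 6q^2; setting MC = AVC gives 4q^2 - 20q = 0, so q = 5. min AVC = 6.
So the shutdown price is €6.

€6 per unit, at q = 5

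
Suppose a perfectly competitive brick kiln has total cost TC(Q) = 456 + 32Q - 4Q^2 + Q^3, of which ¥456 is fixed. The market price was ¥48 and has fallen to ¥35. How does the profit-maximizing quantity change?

Output falls from 4 to 3

MC = 32 - 8Q + 3Q^2; the shutdown threshold is min AVC = ¥28 (at Q = 2).
At P = ¥48 ≥ min AVC, set P = MC on the rising branch: Q = 4.
At P = ¥35 ≥ min AVC, set P = MC: Q = 3. The firm stays open but cuts output.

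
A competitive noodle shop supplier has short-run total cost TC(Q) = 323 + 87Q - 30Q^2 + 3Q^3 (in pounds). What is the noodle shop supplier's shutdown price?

The shutdown price is the minimum of AVC. VC = 87Q - 30Q^2 + 3Q^3, so AVC = 87 - 30Q + 3Q^2.
dAVC/dQ = -30 + 6Q = 0 gives Q = 5. min AVC = 87 - 30·5 + 3·5^2 = 12.
So the shutdown price is £12.

£12 per unit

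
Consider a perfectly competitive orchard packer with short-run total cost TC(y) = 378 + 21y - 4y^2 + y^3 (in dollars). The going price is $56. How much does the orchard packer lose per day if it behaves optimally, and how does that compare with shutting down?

Profit = -$228 at y = 5

AVC = 21 - 4y + y^2; min AVC = $17 at y = 2. Since P = $56 ≥ min AVC, the firm produces.
MC = 21 - 8y + 3y^2. Setting P = MC and taking the root on the rising branch gives y* = 5.
TR = 56·5 = 280. TC = 378 + 130 = 508. Profit = 280 − 508 = -$228.
Shutting down would mean losing the fixed cost of $378, so operating at a loss of $228 is better by $150.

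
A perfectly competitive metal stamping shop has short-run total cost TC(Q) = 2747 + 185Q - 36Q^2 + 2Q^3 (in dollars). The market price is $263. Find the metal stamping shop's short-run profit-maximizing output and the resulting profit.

Profit = -$43 at Q = 13

AVC = 185 - 36Q + 2Q^2 has its minimum $23 at Q = 9; price $263 clears that bar, so the firm operates.
MC = 185 - 72Q + 6Q^2. Setting P = MC and taking the root on the rising branch gives Q* = 13.
TR = 263·13 = 3419. TC = 2747 + 715 = 3462. Profit = 3419 − 3462 = -$43.
By producing, the firm covers all variable cost plus $2704 of fixed cost; shutting down would lose the full $2747.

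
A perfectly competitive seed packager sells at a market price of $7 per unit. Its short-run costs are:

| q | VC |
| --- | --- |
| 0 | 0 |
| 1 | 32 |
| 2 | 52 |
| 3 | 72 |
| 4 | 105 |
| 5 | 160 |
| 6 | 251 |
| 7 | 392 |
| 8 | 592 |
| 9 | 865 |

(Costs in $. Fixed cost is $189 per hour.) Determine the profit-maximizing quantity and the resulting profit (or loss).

q = 0 (shut down); profit = -$189

Profit at each row (π = 7q − TC): q=0: -189; q=1: -214; q=2: -227; q=3: -240; q=4: -266; q=5: -314; q=6: -398; q=7: -532; q=8: -725; q=9: -991.
Profit is highest at q = 0. Equivalently, the lowest AVC in the table is 72/3 ≈ $24 at q = 3, and P = $7 falls below it — price never covers variable cost, so the firm shuts down and loses only its fixed cost.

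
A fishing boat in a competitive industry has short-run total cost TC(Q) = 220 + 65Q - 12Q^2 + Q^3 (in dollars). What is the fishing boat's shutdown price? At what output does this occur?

The shutdown price is the minimum of AVC. VC = 65Q - 12Q^2 + Q^3, so AVC = 65 - 12Q + Q^2.
At the minimum of AVC, MC = AVC. MC = 65 - 24Q + 3Q^2; setting MC = AVC gives 2Q^2 - 12Q = 0, so Q = 6. min AVC = 29.
The firm shuts down for any P below $29.

$29 per unit, at Q = 6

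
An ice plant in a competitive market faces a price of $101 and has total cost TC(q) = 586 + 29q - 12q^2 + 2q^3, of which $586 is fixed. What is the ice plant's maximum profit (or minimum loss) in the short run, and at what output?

Profit = -$154 at q = 6

AVC = 29 - 12q + 2q^2 has its minimum $11 at q = 3; price $101 clears that bar, so the firm operates.
MC = 29 - 24q + 6q^2. Setting P = MC and taking the root on the rising branch gives q* = 6.
TR = 101·6 = 606. TC = 586 + 174 = 760. Profit = 606 − 760 = -$154.
Shutting down would mean losing the fixed cost of $586, so operating at a loss of $154 is better by $432.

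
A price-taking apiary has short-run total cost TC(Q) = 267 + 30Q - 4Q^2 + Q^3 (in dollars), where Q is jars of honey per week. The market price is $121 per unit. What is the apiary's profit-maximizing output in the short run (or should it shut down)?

Produce at Q = 7

From TC, MC = TC'(Q) = 30 - 8Q + 3Q^2 and AVC = VC/Q = 30 - 4Q + Q^2.
The AVC parabola has its vertex at Q = 4/2 = 2, where AVC = 30 - 4·2 + 2^2 = $26.
P = $121 exceeds min AVC = $26, so the firm stays open.
Set P = MC: 121 = 30 - 8Q + 3Q^2 → -91 - 8Q + 3Q^2 = 0. The roots are Q = -13/3 and Q = 7; the profit-maximizing output is on the rising part of MC, so Q* = 7.
Check: AVC at Q = 7 is $51 ≤ P, so revenue covers variable cost.
Profit = P·Q − TC = 121·7 − 624 = $223.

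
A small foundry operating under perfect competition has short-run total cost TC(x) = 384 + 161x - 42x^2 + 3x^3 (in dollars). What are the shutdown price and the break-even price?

Shutdown price = $14; break-even price = $65

Shutdown price = min AVC. AVC = 161 - 42x + 3x^2, with vertex at x = 7 and minimum $14.
ATC = 384/x + 161 - 42x + 3x^2. Setting dATC/dx = −384/x^2 − 42 + 6x = 0 gives x = 8 (since 6·8^3 − 42·8^2 = 384).
min ATC = 384/8 + 161 − 42·8 + 3·8^2 = $65. That is the break-even price.
For $14 ≤ P < $65 the firm produces at a loss; below $14 it shuts down.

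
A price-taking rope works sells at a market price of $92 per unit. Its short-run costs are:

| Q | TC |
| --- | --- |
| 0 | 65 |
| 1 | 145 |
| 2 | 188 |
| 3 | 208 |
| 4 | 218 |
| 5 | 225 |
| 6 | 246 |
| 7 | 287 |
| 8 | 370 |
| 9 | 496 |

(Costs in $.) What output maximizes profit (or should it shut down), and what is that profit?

Profit at each row (π = 92Q − TC): Q=0: -65; Q=1: -53; Q=2: -4; Q=3: 68; Q=4: 150; Q=5: 235; Q=6: 306; Q=7: 357; Q=8: 366; Q=9: 332.
Profit is maximized at Q = 8. AVC there is 305/8 = $38.12 ≤ P, so producing beats shutting down (which would give -$65).

Q = 8; profit = $366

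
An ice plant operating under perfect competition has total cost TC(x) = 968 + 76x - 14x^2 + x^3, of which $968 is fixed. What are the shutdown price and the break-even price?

AVC = 76 - 14x + x^2; minimized at x = 7, giving min AVC = $27. That is the shutdown price.
ATC = 968/x + 76 - 14x + x^2. Setting dATC/dx = −968/x^2 − 14 + 2x = 0 gives x = 11 (since 2·11^3 − 14·11^2 = 968).
min ATC = 968/11 + 76 − 14·11 + 11^2 = $131. That is the break-even price.
Between these two prices the firm operates at a loss; above $131 it earns a profit.

Shutdown price = $27; break-even price = $131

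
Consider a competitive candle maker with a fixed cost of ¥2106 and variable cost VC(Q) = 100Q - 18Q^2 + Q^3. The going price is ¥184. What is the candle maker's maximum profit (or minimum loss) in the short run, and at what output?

Profit = -¥146 at Q = 14

AVC = 100 - 18Q + Q^2 has its minimum ¥19 at Q = 9; price ¥184 clears that bar, so the firm operates.
With MC = 100 - 36Q + 3Q^2, P = MC on the upward-sloping part at Q* = 14.
TR = 184·14 = 2576. TC = 2106 + 616 = 2722. Profit = 2576 − 2722 = -¥146.
By producing, the firm covers all variable cost plus ¥1960 of fixed cost; shutting down would lose the full ¥2106.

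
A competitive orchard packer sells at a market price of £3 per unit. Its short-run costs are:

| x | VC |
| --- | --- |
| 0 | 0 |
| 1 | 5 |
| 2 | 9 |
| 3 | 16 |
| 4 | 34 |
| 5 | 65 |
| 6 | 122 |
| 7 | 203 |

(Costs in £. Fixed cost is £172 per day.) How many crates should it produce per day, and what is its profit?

x = 0 (shut down); profit = -£172

Tabulate TR − TC: x=0: -172; x=1: -174; x=2: -175; x=3: -179; x=4: -194; x=5: -222; x=6: -276; x=7: -354.
Profit is highest at x = 0. Equivalently, the lowest AVC in the table is 9/2 ≈ £4.50 at x = 2, and P = £3 falls below it — price never covers variable cost, so the firm shuts down and loses only its fixed cost.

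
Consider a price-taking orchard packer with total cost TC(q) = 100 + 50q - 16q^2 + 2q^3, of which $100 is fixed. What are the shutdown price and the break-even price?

Shutdown price = $18; break-even price = $40

AVC = 50 - 16q + 2q^2; minimized at q = 4, giving min AVC = $18. That is the shutdown price.
ATC = 100/q + 50 - 16q + 2q^2. Setting dATC/dq = −100/q^2 − 16 + 4q = 0 gives q = 5 (since 4·5^3 − 16·5^2 = 100).
min ATC = 100/5 + 50 − 16·5 + 2·5^2 = $40. That is the break-even price.
For $18 ≤ P < $40 the firm produces at a loss; below $18 it shuts down.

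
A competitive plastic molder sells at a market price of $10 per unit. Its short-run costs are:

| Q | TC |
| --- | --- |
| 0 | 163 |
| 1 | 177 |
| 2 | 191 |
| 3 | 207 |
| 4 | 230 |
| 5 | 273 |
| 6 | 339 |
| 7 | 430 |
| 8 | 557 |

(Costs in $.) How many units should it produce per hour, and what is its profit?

Tabulate TR − TC: Q=0: -163; Q=1: -167; Q=2: -171; Q=3: -177; Q=4: -190; Q=5: -223; Q=6: -279; Q=7: -360; Q=8: -477.
Profit is highest at Q = 0. Equivalently, the lowest AVC in the table is 14/1 ≈ $14 at Q = 1, and P = $10 falls below it — price never covers variable cost, so the firm shuts down and loses only its fixed cost.

Q = 0 (shut down); profit = -$163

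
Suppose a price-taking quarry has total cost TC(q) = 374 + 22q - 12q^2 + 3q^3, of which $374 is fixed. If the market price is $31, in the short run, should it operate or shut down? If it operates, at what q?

Produce at q = 3

From TC, MC = TC'(q) = 22 - 24q + 9q^2 and AVC = VC/q = 22 - 12q + 3q^2.
The AVC parabola has its vertex at q = 12/6 = 2, where AVC = 22 - 12·2 + 3·2^2 = $10.
Since P = $31 ≥ min AVC = $10, price covers variable cost and the firm should produce.
Set P = MC: 31 = 22 - 24q + 9q^2 → -9 - 24q + 9q^2 = 0. The roots are q = -1/3 and q = 3; the profit-maximizing output is on the rising part of MC, so q* = 3.
Check: AVC at q = 3 is $13 ≤ P, so revenue covers variable cost.
Profit = P·q − TC = 31·3 − 413 = -$320, a loss, but smaller than the $374 fixed cost the firm would lose by shutting down.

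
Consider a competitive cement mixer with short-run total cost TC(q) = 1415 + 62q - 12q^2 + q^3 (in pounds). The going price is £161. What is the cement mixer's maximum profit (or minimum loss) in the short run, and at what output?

Profit = -£205 at q = 11

AVC = 62 - 12q + q^2; min AVC = £26 at q = 6. Since P = £161 ≥ min AVC, the firm produces.
MC = 62 - 24q + 3q^2. Setting P = MC and taking the root on the rising branch gives q* = 11.
TR = 161·11 = 1771. TC = 1415 + 561 = 1976. Profit = 1771 − 1976 = -£205.
By producing, the firm covers all variable cost plus £1210 of fixed cost; shutting down would lose the full £1415.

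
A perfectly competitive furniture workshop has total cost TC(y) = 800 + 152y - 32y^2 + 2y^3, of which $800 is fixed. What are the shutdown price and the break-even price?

AVC = 152 - 32y + 2y^2; minimized at y = 8, giving min AVC = $24. That is the shutdown price.
ATC = 800/y + 152 - 32y + 2y^2. Setting dATC/dy = −800/y^2 − 32 + 4y = 0 gives y = 10 (since 4·10^3 − 32·10^2 = 800).
min ATC = 800/10 + 152 − 32·10 + 2·10^2 = $112. That is the break-even price.
Between these two prices the firm operates at a loss; above $112 it earns a profit.

Shutdown price = $24; break-even price = $112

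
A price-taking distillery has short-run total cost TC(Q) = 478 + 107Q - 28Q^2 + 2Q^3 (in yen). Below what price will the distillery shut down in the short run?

The shutdown price is the minimum of AVC. VC = 107Q - 28Q^2 + 2Q^3, so AVC = 107 - 28Q + 2Q^2.
At the minimum of AVC, MC = AVC. MC = 107 - 56Q + 6Q^2; setting MC = AVC gives 4Q^2 - 28Q = 0, so Q = 7. min AVC = 9.
So the shutdown price is ¥9.

¥9 per unit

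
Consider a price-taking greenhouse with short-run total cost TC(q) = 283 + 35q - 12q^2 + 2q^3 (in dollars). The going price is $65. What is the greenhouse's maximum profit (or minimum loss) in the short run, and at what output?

Profit = -$83 at q = 5

AVC = 35 - 12q + 2q^2 has its minimum $17 at q = 3; price $65 clears that bar, so the firm operates.
With MC = 35 - 24q + 6q^2, P = MC on the upward-sloping part at q* = 5.
TR = 65·5 = 325. TC = 283 + 125 = 408. Profit = 325 − 408 = -$83.
That loss of $83 beats the $283 the firm would lose by shutting down; producing recovers $200 of fixed cost.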